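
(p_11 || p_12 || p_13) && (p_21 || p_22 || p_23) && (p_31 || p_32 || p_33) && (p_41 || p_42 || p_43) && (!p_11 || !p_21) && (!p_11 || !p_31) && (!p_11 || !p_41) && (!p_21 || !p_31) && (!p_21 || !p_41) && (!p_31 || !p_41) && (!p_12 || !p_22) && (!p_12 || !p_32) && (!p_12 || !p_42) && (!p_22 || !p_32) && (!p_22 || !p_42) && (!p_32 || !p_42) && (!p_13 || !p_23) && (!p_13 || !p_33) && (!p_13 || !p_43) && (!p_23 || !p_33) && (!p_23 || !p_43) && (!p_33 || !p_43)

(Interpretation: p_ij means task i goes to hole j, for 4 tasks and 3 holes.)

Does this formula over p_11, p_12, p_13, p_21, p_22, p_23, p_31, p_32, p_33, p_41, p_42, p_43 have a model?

No

Try p_11 = false.
Try p_12 = true.
Unit clause (!p_22) forces p_22 = false.
Unit clause (!p_32) forces p_32 = false.
Unit clause (!p_42) forces p_42 = false.
Try p_21 = true.
Unit clause (!p_31) forces p_31 = false.
Unit clause (p_33) forces p_33 = true.
Unit clause (!p_41) forces p_41 = false.
Unit clause (p_43) forces p_43 = true.
But (!p_43) is also a unit clause — contradiction.
Backtrack on p_21: now try p_21 = false.
Unit clause (p_23) forces p_23 = true.
Unit clause (!p_13) forces p_13 = false.
Unit clause (!p_33) forces p_33 = false.
Unit clause (p_31) forces p_31 = true.
Unit clause (!p_41) forces p_41 = false.
Unit clause (p_43) forces p_43 = true.
But (!p_43) is also a unit clause — contradiction.
Both values of p_21 lead to a conflict.
Backtrack on p_12: now try p_12 = false.
Unit clause (p_13) forces p_13 = true.
Unit clause (!p_23) forces p_23 = false.
Unit clause (!p_33) forces p_33 = false.
Unit clause (!p_43) forces p_43 = false.
Try p_21 = true.
Unit clause (!p_31) forces p_31 = false.
Unit clause (p_32) forces p_32 = true.
Unit clause (!p_41) forces p_41 = false.
Unit clause (p_42) forces p_42 = true.
But (!p_42) is also a unit clause — contradiction.
Backtrack on p_21: now try p_21 = false.
Unit clause (p_22) forces p_22 = true.
Unit clause (!p_32) forces p_32 = false.
Unit clause (p_31) forces p_31 = true.
Unit clause (!p_41) forces p_41 = false.
Unit clause (p_42) forces p_42 = true.
But (!p_42) is also a unit clause — contradiction.
Both values of p_21 lead to a conflict.
Both values of p_12 lead to a conflict.
Backtrack on p_11: now try p_11 = true.
Unit clause (!p_21) forces p_21 = false.
Unit clause (!p_31) forces p_31 = false.
Unit clause (!p_41) forces p_41 = false.
Try p_22 = true.
Unit clause (!p_12) forces p_12 = false.
Unit clause (!p_32) forces p_32 = false.
Unit clause (p_33) forces p_33 = true.
Unit clause (!p_42) forces p_42 = false.
Unit clause (p_43) forces p_43 = true.
But (!p_43) is also a unit clause — contradiction.
Backtrack on p_22: now try p_22 = false.
Unit clause (p_23) forces p_23 = true.
Unit clause (!p_13) forces p_13 = false.
Unit clause (!p_33) forces p_33 = false.
Unit clause (p_32) forces p_32 = true.
Unit clause (!p_12) forces p_12 = false.
Unit clause (!p_42) forces p_42 = false.
Unit clause (p_43) forces p_43 = true.
But (!p_43) is also a unit clause — contradiction.
Both values of p_22 lead to a conflict.
Both values of p_11 lead to a conflict.
No assignment satisfies every clause.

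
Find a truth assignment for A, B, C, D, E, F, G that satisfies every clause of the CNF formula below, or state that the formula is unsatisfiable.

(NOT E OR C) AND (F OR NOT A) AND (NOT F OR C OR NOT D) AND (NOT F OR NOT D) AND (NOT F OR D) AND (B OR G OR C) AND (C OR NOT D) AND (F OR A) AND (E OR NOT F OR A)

Try E = false.
Try F = true.
From the singleton clause (NOT D), D = false.
That conflicts with the unit clause (D).
So F must be the other value — set F = false.
From the singleton clause (NOT A), A = false.
That conflicts with the unit clause (A).
Both values of F lead to a conflict.
So E must be the other value — set E = true.
From the singleton clause (C), C = true.
Try F = true.
From the singleton clause (NOT D), D = false.
That conflicts with the unit clause (D).
So F must be the other value — set F = false.
From the singleton clause (NOT A), A = false.
That conflicts with the unit clause (A).
Both values of F lead to a conflict.
Both values of E lead to a conflict.

UNSATISFIABLE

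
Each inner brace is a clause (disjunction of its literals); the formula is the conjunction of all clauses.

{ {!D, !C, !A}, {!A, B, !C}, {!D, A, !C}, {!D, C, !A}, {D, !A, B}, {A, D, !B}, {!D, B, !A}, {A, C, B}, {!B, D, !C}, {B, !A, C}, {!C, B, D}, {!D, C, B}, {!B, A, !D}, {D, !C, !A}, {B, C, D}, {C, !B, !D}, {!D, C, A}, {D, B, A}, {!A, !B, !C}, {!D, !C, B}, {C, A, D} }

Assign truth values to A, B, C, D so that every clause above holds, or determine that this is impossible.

A: true; B: true; C: false; D: false

Suppose D = false.
Suppose A = true.
(B) alone gives B = true.
(!C) alone gives C = false.
Every clause now holds.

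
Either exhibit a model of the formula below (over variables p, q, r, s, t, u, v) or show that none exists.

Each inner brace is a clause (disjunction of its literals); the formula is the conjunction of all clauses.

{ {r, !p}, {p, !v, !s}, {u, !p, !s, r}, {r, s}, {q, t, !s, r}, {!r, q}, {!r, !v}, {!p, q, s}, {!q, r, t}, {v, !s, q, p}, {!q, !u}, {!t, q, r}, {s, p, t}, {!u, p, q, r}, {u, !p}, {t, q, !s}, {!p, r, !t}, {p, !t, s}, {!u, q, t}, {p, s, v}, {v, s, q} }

Try r = true.
Unit clause (q) forces q = true.
Unit clause (!v) forces v = false.
Unit clause (!u) forces u = false.
Unit clause (!p) forces p = false.
Unit clause (s) forces s = true.
No clause remains; t is free.

p=false; q=true; r=true; s=true; t=false; u=false; v=false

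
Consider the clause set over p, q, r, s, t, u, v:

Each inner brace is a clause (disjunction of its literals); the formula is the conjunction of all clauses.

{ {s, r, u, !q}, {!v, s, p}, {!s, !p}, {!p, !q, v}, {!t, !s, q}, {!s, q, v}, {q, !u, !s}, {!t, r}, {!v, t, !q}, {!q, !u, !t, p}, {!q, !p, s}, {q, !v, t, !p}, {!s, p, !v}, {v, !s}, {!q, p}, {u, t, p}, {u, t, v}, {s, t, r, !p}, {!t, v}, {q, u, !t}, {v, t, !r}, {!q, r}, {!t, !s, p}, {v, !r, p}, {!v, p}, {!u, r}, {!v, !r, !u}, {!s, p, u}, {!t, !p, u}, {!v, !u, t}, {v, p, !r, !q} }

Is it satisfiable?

Suppose s = false.
Suppose v = false.
Unit clause (!t) forces t = false.
Unit clause (u) forces u = true.
Unit clause (!r) forces r = false.
That conflicts with the unit clause (r).
That branch fails; take v = true instead.
Unit clause (p) forces p = true.
Unit clause (!q) forces q = false.
Unit clause (t) forces t = true.
Unit clause (r) forces r = true.
Unit clause (u) forces u = true.
That conflicts with the unit clause (!u).
Neither v = true nor v = false works.
That branch fails; take s = true instead.
Unit clause (!p) forces p = false.
Unit clause (!v) forces v = false.
That conflicts with the unit clause (v).
Neither s = true nor s = false works.
No assignment satisfies every clause.

No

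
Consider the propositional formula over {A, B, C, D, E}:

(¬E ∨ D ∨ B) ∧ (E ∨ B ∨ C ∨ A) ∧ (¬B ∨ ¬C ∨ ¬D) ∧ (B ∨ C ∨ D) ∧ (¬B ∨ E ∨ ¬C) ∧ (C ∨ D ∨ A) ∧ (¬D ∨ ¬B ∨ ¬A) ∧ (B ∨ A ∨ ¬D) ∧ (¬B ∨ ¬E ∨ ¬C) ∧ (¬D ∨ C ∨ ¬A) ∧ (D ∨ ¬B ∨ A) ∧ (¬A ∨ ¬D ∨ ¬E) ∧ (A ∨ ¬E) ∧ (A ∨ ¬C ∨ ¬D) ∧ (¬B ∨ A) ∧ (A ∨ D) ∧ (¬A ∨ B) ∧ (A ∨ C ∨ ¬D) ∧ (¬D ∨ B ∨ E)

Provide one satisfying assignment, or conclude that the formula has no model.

A=True, B=True, C=False, D=False, E=False

Suppose A = True.
(B) alone gives B = True.
(¬D) alone gives D = False.
Suppose E = False.
(¬C) alone gives C = False.
This assignment satisfies each clause.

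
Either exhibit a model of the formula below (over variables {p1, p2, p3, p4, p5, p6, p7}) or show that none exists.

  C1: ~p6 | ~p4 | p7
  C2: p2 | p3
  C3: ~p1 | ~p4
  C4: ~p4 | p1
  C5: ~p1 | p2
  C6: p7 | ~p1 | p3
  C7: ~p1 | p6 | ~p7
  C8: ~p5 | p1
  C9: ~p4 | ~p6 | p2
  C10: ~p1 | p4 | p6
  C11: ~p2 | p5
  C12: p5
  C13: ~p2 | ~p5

The clause (p5) is unit, so p5 = 1.
The clause (p1) is unit, so p1 = 1.
The clause (~p4) is unit, so p4 = 0.
The clause (p2) is unit, so p2 = 1.
Now (~p2) is unsatisfied and unit — conflict.

UNSATISFIABLE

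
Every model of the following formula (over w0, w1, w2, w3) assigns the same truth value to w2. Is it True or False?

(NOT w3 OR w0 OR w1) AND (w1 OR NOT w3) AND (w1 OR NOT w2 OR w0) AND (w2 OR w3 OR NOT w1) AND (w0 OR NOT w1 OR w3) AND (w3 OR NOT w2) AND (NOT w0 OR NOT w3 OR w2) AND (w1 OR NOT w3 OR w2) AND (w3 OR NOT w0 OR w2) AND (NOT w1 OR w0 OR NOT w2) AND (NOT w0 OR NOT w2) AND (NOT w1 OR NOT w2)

False

Suppose w2 = true.
From the singleton clause (w3), w3 = true.
From the singleton clause (w1), w1 = true.
Now (NOT w1) is unsatisfied and unit — conflict.
So every satisfying assignment has w2 = False.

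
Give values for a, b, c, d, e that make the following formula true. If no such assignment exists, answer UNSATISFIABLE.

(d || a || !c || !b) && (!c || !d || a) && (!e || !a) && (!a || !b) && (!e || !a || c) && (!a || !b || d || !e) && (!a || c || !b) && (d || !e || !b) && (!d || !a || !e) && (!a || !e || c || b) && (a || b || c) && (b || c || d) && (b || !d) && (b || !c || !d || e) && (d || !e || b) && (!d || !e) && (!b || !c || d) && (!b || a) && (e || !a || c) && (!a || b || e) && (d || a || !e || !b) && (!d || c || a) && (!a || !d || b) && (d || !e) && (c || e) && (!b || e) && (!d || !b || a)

Suppose e = false.
(c) alone gives c = true.
(!b) alone gives b = false.
(!d) alone gives d = false.
(!a) alone gives a = false.
This assignment satisfies each clause.

a: false; b: false; c: true; d: false; e: false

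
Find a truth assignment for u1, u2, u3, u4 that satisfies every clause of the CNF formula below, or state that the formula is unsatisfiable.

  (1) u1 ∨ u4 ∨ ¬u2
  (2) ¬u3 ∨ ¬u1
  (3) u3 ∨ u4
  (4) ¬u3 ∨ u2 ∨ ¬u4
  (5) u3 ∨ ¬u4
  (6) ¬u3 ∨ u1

Suppose u3 = False.
(u4) alone gives u4 = True.
That conflicts with the unit clause (¬u4).
That branch fails; take u3 = True instead.
(¬u1) alone gives u1 = False.
That conflicts with the unit clause (u1).
Neither u3 = True nor u3 = False works.

UNSATISFIABLE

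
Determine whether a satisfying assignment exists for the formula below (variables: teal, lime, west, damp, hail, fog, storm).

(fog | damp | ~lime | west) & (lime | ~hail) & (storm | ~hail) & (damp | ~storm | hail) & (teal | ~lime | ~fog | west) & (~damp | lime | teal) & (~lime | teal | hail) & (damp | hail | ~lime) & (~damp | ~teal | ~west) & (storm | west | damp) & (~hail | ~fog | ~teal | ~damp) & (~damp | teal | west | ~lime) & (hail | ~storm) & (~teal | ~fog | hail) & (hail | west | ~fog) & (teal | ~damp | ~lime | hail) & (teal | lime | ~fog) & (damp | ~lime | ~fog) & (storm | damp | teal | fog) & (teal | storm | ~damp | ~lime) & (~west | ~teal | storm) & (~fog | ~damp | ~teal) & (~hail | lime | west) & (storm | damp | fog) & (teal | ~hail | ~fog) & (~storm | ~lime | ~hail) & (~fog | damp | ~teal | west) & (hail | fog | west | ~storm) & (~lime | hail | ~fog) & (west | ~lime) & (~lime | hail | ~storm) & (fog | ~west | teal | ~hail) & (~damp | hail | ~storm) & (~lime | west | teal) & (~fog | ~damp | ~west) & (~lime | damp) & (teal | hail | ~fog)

Yes

Branch on lime: set lime = 0.
From the singleton clause (~hail), hail = 0.
From the singleton clause (~storm), storm = 0.
Branch on damp: set damp = 1.
From the singleton clause (teal), teal = 1.
From the singleton clause (~west), west = 0.
From the singleton clause (~fog), fog = 0.
All clauses are satisfied.
A satisfying assignment: teal: 1, lime: 0, west: 0, damp: 1, hail: 0, fog: 0, storm: 0.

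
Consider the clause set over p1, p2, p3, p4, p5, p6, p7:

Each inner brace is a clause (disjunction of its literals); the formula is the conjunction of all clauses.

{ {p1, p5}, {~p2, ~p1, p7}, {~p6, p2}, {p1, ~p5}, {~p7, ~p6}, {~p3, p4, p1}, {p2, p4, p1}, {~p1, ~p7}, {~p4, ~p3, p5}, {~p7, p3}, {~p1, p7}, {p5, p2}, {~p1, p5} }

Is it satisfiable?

Unsatisfiable

Branch on p1: set p1 = 1.
The clause (~p7) is unit, so p7 = 0.
But (p7) is also a unit clause — contradiction.
So p1 must be the other value — set p1 = 0.
The clause (p5) is unit, so p5 = 1.
But (~p5) is also a unit clause — contradiction.
Either choice for p1 ends in contradiction.
No assignment satisfies every clause.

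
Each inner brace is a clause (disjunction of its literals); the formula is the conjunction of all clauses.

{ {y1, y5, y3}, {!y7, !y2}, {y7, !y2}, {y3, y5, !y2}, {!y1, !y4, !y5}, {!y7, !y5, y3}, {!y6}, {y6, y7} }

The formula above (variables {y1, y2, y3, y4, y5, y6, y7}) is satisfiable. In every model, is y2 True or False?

Suppose y2 = true.
From the singleton clause (!y7), y7 = false.
Now (y7) is unsatisfied and unit — conflict.
So every satisfying assignment has y2 = False.

False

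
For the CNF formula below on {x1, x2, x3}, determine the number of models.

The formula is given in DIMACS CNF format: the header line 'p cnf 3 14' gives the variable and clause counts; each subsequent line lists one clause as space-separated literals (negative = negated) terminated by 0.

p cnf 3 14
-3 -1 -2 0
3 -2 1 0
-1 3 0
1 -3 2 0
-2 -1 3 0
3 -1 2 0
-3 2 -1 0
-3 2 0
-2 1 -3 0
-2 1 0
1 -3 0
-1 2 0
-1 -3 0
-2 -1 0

There are 2^3 = 8 truth assignments over (x1, x2, x3).
Check each against the 14 clauses (columns in the order x1, x2, x3):
  F F F  ✓ satisfies all
  F F T  ✗ fails (x1 ∨ ¬x3 ∨ x2)
  F T F  ✗ fails (x3 ∨ ¬x2 ∨ x1)
  F T T  ✗ fails (¬x2 ∨ x1 ∨ ¬x3)
  T F F  ✗ fails (¬x1 ∨ x3)
  T F T  ✗ fails (¬x3 ∨ x2 ∨ ¬x1)
  T T F  ✗ fails (¬x1 ∨ x3)
  T T T  ✗ fails (¬x3 ∨ ¬x1 ∨ ¬x2)
1 of the 8 rows is a model.

1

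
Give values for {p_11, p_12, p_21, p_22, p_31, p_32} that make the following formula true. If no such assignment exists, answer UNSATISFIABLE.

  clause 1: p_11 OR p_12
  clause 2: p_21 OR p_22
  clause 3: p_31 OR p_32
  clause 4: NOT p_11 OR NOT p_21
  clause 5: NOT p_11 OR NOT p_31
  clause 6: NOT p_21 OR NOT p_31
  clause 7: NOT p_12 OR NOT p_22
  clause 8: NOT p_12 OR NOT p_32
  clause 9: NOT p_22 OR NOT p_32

UNSATISFIABLE

Branch on p_11: set p_11 = true.
From the singleton clause (NOT p_21), p_21 = false.
From the singleton clause (p_22), p_22 = true.
From the singleton clause (NOT p_31), p_31 = false.
From the singleton clause (p_32), p_32 = true.
That conflicts with the unit clause (NOT p_32).
Backtrack on p_11: now try p_11 = false.
From the singleton clause (p_12), p_12 = true.
From the singleton clause (NOT p_22), p_22 = false.
From the singleton clause (p_21), p_21 = true.
From the singleton clause (NOT p_31), p_31 = false.
From the singleton clause (p_32), p_32 = true.
That conflicts with the unit clause (NOT p_32).
Both values of p_11 lead to a conflict.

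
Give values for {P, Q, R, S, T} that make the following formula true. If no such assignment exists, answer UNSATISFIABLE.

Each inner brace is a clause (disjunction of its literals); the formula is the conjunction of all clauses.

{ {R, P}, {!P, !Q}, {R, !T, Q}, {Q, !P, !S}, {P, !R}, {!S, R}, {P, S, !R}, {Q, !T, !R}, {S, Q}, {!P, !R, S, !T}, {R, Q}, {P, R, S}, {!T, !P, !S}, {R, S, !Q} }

Try R = true.
Unit clause (P) forces P = true.
Unit clause (!Q) forces Q = false.
Unit clause (!S) forces S = false.
Now (S) is unsatisfied and unit — conflict.
So R must be the other value — set R = false.
Unit clause (P) forces P = true.
Unit clause (!Q) forces Q = false.
Now (Q) is unsatisfied and unit — conflict.
Either choice for R ends in contradiction.

UNSATISFIABLE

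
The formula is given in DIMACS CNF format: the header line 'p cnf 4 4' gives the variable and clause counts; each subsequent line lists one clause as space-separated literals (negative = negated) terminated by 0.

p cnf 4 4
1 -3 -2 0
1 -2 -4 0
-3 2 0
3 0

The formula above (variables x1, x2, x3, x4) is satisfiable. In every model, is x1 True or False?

Suppose x1 = False.
The clause (x3) is unit, so x3 = True.
The clause (¬x2) is unit, so x2 = False.
But (x2) is also a unit clause — contradiction.
So every satisfying assignment has x1 = True.

True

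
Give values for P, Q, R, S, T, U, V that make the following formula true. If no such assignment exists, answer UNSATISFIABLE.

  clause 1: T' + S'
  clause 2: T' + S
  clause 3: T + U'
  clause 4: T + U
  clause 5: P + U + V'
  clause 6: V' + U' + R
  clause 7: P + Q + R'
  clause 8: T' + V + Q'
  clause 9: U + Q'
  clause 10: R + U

UNSATISFIABLE

Case T = 0:
The clause (U') is unit, so U = 0.
But (U) is also a unit clause — contradiction.
So T must be the other value — set T = 1.
The clause (S') is unit, so S = 0.
But (S) is also a unit clause — contradiction.
Either choice for T ends in contradiction.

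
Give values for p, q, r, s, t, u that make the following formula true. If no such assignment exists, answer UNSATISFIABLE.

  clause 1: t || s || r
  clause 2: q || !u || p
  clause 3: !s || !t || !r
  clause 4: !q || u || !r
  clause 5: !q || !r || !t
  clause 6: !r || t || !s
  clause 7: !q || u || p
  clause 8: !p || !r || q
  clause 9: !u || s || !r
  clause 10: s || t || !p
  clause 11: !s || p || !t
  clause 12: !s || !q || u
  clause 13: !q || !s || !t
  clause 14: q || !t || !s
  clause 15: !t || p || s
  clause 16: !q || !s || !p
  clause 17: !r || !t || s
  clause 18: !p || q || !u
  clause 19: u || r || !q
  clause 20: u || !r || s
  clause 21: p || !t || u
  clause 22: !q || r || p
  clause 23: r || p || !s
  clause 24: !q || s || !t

p=true,  q=false,  r=false,  s=true,  t=false,  u=false

Branch on t: set t = false.
Branch on s: set s = true.
(!r) alone gives r = false.
(p) alone gives p = true.
(!q) alone gives q = false.
(!u) alone gives u = false.
Every clause now holds.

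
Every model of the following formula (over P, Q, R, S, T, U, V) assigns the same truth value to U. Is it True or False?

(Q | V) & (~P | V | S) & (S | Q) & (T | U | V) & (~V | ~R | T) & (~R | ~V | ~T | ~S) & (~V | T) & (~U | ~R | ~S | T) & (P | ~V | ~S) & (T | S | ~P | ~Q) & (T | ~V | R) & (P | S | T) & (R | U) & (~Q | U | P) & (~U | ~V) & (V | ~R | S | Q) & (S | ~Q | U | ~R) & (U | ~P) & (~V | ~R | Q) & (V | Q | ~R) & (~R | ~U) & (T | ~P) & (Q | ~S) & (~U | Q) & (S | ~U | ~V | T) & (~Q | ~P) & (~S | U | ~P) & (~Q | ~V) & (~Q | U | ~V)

Suppose U = 0.
(R) alone gives R = 1.
(~P) alone gives P = 0.
(~Q) alone gives Q = 0.
(V) alone gives V = 1.
Now (~V) is unsatisfied and unit — conflict.
So every satisfying assignment has U = True.

True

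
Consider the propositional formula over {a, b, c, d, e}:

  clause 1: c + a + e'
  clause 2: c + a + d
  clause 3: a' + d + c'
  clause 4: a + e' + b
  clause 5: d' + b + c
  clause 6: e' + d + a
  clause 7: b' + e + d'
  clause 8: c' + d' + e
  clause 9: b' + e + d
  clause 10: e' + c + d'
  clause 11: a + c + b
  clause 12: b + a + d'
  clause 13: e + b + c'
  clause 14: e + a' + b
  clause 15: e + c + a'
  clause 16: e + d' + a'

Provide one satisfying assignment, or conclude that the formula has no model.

a: 0,  b: 1,  c: 1,  d: 1,  e: 1

Suppose c = 1.
Suppose a = 0.
Suppose e = 1.
From the singleton clause (b), b = 1.
From the singleton clause (d), d = 1.
All clauses are satisfied.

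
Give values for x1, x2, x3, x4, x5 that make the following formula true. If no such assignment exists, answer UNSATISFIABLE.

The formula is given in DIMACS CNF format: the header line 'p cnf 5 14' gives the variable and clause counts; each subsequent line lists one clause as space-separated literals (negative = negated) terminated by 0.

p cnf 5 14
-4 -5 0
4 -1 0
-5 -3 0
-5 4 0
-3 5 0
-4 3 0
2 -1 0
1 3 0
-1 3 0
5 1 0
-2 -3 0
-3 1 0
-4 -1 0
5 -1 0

Try x4 = False.
From the singleton clause (¬x1), x1 = False.
From the singleton clause (¬x5), x5 = False.
But (x5) is also a unit clause — contradiction.
Backtrack on x4: now try x4 = True.
From the singleton clause (¬x5), x5 = False.
From the singleton clause (¬x3), x3 = False.
But (x3) is also a unit clause — contradiction.
Neither x4 = True nor x4 = False works.

UNSATISFIABLE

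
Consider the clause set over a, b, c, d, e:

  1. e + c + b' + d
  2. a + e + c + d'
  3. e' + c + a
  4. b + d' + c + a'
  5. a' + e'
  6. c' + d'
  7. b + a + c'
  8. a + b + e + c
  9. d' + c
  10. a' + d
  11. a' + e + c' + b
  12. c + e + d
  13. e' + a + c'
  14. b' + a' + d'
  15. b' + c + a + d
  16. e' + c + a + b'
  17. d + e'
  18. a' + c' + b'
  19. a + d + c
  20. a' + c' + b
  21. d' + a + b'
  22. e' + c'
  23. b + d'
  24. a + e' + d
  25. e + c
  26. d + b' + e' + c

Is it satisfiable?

Satisfiable

Case a = 0:
Case e = 0:
From the singleton clause (c), c = 1.
From the singleton clause (d'), d = 0.
From the singleton clause (b), b = 1.
All clauses are satisfied.
A satisfying assignment: a ↦ 0; b ↦ 1; c ↦ 1; d ↦ 0; e ↦ 0.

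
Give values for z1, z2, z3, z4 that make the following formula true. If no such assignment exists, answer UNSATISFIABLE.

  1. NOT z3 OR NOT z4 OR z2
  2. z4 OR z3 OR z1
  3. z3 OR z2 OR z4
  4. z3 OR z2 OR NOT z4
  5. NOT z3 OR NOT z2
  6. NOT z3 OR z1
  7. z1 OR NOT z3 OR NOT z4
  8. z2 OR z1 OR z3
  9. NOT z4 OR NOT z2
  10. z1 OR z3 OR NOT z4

Branch on z3: set z3 = true.
(NOT z2) alone gives z2 = false.
(NOT z4) alone gives z4 = false.
(z1) alone gives z1 = true.
All clauses are satisfied.

z1=true,  z2=false,  z3=true,  z4=false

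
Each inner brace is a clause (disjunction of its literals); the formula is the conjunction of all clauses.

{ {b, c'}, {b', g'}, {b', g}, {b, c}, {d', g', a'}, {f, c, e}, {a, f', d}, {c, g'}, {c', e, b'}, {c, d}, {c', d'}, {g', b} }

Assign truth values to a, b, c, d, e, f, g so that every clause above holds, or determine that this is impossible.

Case b = 1:
From the singleton clause (g'), g = 0.
But (g) is also a unit clause — contradiction.
So b must be the other value — set b = 0.
From the singleton clause (c'), c = 0.
But (c) is also a unit clause — contradiction.
Neither b = 1 nor b = 0 works.

UNSATISFIABLE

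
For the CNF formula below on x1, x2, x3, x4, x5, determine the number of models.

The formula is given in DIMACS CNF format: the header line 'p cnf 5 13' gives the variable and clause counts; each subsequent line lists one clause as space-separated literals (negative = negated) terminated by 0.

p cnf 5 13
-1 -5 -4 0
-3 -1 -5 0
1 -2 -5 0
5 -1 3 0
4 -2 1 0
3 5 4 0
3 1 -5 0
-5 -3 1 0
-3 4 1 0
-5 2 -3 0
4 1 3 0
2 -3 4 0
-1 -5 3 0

There are 2^5 = 32 truth assignments over (x1, x2, x3, x4, x5).
Split on x1. With x1 = True, the clauses containing x1 are satisfied and ¬x1 drops from the rest; 3 of the 2^4 = 16 assignments to the other variables satisfy what remains.
With x1 = False, by the same count on the reduced clause set, 4 assignments work.
Total: 3 + 4 = 7.

7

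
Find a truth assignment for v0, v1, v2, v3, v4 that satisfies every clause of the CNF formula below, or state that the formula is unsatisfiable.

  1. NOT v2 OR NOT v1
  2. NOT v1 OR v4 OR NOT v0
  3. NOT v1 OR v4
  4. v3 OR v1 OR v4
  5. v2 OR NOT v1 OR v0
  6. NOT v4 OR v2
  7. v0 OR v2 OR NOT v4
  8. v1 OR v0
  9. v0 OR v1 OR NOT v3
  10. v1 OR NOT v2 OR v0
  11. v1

(v1) alone gives v1 = true.
(NOT v2) alone gives v2 = false.
(v4) alone gives v4 = true.
Now (NOT v4) is unsatisfied and unit — conflict.

UNSATISFIABLE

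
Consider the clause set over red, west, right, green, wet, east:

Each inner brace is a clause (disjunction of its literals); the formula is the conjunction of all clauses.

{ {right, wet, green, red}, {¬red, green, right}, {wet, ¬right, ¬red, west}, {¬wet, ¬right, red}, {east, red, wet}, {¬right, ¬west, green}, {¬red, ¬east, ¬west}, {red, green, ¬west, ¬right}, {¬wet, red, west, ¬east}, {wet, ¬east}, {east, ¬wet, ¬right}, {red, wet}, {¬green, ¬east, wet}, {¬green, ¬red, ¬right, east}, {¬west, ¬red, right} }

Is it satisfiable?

Yes

Case wet = True:
Case right = False:
Case red = False:
Case west = True:
All clauses hold; green, east can take either value.
A satisfying assignment: red ↦ False, west ↦ True, right ↦ False, green ↦ True, wet ↦ True, east ↦ True.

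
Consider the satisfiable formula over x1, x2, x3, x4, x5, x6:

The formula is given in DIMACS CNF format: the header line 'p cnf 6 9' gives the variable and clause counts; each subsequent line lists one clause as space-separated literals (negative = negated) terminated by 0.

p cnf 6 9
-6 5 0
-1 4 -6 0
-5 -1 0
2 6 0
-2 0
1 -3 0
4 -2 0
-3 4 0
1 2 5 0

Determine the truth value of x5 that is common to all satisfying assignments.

Suppose x5 = False.
Unit clause (¬x6) forces x6 = False.
Unit clause (x2) forces x2 = True.
But (¬x2) is also a unit clause — contradiction.
So every satisfying assignment has x5 = True.

True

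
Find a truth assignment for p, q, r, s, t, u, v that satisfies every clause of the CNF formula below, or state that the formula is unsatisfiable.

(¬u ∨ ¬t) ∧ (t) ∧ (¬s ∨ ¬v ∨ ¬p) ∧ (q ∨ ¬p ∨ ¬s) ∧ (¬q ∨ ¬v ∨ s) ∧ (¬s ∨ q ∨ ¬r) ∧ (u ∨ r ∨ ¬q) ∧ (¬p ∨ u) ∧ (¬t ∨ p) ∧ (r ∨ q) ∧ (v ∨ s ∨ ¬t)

Unit clause (t) forces t = True.
Unit clause (¬u) forces u = False.
Unit clause (¬p) forces p = False.
Now (p) is unsatisfied and unit — conflict.

UNSATISFIABLE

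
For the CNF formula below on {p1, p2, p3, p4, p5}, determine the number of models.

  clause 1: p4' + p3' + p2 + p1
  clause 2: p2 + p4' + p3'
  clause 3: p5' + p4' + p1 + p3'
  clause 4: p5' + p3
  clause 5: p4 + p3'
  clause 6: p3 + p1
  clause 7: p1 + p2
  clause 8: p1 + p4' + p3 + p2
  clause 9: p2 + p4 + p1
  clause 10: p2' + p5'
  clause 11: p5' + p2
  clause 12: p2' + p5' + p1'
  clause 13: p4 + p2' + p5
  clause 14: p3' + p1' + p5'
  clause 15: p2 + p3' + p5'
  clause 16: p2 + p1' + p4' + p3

4

There are 2^5 = 32 truth assignments over (p1, p2, p3, p4, p5).
Split on p3. With p3 = 1, the clauses containing p3 are satisfied and p3' drops from the rest; 2 of the 2^4 = 16 assignments to the other variables satisfy what remains.
With p3 = 0, by the same count on the reduced clause set, 2 assignments work.
Total: 2 + 2 = 4.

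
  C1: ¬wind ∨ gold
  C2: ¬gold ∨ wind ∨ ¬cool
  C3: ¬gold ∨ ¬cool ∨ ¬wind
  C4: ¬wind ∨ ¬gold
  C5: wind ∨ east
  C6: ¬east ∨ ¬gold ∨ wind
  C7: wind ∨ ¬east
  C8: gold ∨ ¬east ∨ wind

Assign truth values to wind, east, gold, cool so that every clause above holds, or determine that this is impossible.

UNSATISFIABLE

Try wind = False.
Unit clause (east) forces east = True.
But (¬east) is also a unit clause — contradiction.
That branch fails; take wind = True instead.
Unit clause (gold) forces gold = True.
But (¬gold) is also a unit clause — contradiction.
Neither wind = True nor wind = False works.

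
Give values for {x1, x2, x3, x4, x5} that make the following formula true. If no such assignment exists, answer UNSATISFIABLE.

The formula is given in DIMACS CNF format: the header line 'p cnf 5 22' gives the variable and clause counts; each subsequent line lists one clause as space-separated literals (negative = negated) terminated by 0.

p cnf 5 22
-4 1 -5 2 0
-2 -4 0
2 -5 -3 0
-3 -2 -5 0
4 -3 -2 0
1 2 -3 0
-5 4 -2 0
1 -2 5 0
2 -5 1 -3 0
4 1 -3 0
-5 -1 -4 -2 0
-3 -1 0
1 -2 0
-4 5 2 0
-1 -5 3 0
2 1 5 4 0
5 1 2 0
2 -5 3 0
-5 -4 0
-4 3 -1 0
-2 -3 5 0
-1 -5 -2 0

x1=True, x2=False, x3=False, x4=False, x5=False

Try x2 = False.
Try x5 = False.
From the singleton clause (¬x4), x4 = False.
From the singleton clause (x1), x1 = True.
From the singleton clause (¬x3), x3 = False.
Every clause now holds.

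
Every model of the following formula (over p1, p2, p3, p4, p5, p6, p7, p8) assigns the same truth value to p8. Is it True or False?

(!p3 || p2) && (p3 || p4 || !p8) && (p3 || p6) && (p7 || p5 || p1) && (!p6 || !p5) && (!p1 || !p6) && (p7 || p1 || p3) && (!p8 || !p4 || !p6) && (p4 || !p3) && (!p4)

Suppose p8 = true.
The clause (!p4) is unit, so p4 = false.
The clause (p3) is unit, so p3 = true.
That conflicts with the unit clause (!p3).
So every satisfying assignment has p8 = False.

False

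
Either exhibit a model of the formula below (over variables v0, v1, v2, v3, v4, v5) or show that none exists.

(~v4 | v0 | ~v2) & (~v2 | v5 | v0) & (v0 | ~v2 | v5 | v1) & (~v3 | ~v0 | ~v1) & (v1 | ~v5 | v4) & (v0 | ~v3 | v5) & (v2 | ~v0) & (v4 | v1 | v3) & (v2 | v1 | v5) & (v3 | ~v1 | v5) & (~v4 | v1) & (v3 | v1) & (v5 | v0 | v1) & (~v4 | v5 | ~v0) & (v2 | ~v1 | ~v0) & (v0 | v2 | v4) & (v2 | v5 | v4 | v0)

Branch on v2: set v2 = 1.
Branch on v4: set v4 = 0.
Branch on v5: set v5 = 1.
Unit clause (v1) forces v1 = 1.
Branch on v3: set v3 = 0.
No clause remains; v0 is free.

v0 ↦ 0,  v1 ↦ 1,  v2 ↦ 1,  v3 ↦ 0,  v4 ↦ 0,  v5 ↦ 1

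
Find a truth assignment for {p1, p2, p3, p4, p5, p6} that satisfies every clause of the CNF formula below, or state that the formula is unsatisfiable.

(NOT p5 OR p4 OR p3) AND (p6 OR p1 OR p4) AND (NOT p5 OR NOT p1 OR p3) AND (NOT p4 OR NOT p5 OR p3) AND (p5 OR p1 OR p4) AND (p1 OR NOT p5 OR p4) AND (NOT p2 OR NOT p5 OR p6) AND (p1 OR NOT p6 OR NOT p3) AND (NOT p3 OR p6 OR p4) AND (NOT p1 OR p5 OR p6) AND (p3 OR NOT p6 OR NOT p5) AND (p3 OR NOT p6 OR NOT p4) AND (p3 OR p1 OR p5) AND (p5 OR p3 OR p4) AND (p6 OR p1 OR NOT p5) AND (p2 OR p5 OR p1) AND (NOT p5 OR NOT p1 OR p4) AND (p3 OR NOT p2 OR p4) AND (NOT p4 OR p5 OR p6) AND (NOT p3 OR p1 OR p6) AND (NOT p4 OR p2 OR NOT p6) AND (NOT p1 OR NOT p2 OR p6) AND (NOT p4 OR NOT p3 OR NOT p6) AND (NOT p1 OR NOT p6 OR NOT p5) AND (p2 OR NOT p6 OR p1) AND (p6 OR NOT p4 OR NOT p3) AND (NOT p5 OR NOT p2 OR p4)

Case p5 = false:
Case p1 = true:
(p6) alone gives p6 = true.
Case p3 = true:
(NOT p4) alone gives p4 = false.
No clause remains; p2 is free.

p1: true; p2: false; p3: true; p4: false; p5: false; p6: true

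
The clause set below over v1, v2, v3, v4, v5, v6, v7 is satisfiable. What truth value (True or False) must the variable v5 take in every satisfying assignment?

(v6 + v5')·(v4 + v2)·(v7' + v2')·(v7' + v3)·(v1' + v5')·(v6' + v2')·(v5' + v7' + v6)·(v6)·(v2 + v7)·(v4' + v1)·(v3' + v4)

Suppose v5 = 1.
Unit clause (v6) forces v6 = 1.
Unit clause (v1') forces v1 = 0.
Unit clause (v2') forces v2 = 0.
Unit clause (v4) forces v4 = 1.
Now (v4') is unsatisfied and unit — conflict.
So every satisfying assignment has v5 = False.

False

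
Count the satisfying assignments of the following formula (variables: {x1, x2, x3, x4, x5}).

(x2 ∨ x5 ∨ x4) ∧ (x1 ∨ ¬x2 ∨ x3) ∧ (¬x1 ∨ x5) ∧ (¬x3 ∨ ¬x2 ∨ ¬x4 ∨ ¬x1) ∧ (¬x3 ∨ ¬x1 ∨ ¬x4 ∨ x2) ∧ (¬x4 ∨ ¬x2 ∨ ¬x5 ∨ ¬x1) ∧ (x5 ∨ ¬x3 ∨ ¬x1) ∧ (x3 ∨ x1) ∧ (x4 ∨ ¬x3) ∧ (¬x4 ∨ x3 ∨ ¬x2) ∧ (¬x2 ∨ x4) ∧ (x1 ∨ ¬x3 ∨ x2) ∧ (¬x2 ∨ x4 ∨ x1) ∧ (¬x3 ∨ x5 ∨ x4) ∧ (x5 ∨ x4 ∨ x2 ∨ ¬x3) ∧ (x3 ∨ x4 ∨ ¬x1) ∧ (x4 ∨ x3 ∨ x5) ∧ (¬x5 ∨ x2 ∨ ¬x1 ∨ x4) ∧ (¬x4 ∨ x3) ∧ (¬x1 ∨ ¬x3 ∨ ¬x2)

There are 2^5 = 32 truth assignments over (x1, x2, x3, x4, x5).
Split on x2. With x2 = True, the clauses containing x2 are satisfied and ¬x2 drops from the rest; 2 of the 2^4 = 16 assignments to the other variables satisfy what remains.
With x2 = False, by the same count on the reduced clause set, 0 assignments work.
(One model: x1=F, x2=T, x3=T, x4=T, x5=F.)
Total: 2 + 0 = 2.

2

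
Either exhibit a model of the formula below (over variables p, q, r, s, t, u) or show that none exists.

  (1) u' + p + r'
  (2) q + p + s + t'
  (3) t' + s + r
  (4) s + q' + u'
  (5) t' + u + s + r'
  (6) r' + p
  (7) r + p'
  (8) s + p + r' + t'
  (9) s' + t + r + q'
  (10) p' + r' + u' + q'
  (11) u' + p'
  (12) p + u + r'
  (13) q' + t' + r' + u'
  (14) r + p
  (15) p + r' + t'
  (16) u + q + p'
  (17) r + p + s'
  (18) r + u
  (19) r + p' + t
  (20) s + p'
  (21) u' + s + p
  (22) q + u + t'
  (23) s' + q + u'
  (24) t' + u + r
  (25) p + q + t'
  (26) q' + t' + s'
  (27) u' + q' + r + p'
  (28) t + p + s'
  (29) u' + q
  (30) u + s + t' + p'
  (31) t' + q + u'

Try r = 1.
From the singleton clause (p), p = 1.
From the singleton clause (u'), u = 0.
From the singleton clause (q), q = 1.
From the singleton clause (s), s = 1.
From the singleton clause (t'), t = 0.
Every clause now holds.

p=1; q=1; r=1; s=1; t=0; u=0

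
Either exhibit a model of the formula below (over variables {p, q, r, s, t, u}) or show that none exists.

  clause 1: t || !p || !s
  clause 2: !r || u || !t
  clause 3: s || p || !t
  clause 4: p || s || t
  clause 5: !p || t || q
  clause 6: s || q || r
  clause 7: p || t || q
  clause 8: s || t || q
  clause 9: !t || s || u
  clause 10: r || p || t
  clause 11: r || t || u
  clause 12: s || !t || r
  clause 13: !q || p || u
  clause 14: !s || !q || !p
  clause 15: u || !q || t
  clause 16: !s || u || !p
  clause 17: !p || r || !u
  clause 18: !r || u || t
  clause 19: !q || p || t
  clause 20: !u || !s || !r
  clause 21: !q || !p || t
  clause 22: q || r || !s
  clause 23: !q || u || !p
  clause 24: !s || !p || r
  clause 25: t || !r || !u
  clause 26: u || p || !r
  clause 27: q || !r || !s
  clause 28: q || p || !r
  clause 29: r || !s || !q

p ↦ true,  q ↦ false,  r ↦ true,  s ↦ false,  t ↦ true,  u ↦ true

Try t = true.
Try r = true.
Unit clause (u) forces u = true.
Unit clause (!s) forces s = false.
Unit clause (p) forces p = true.
No clause remains; q is free.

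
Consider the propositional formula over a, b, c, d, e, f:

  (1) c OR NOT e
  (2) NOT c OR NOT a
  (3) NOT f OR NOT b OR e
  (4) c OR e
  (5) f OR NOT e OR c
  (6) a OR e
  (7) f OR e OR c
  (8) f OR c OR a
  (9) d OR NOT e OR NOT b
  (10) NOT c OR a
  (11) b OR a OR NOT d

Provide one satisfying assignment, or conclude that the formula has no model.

Try c = true.
Unit clause (NOT a) forces a = false.
But (a) is also a unit clause — contradiction.
That branch fails; take c = false instead.
Unit clause (NOT e) forces e = false.
But (e) is also a unit clause — contradiction.
Both values of c lead to a conflict.

UNSATISFIABLE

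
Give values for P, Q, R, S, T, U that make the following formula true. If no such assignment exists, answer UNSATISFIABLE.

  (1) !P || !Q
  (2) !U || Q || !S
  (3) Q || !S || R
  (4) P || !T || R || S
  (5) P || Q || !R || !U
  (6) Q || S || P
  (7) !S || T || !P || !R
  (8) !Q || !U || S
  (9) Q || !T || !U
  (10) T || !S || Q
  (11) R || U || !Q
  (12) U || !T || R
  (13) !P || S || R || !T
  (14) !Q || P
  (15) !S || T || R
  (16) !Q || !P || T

P: true,  Q: false,  R: true,  S: false,  T: false,  U: false

Suppose P = true.
From the singleton clause (!Q), Q = false.
Suppose U = false.
Suppose S = false.
Suppose T = false.
All clauses hold; R can take either value.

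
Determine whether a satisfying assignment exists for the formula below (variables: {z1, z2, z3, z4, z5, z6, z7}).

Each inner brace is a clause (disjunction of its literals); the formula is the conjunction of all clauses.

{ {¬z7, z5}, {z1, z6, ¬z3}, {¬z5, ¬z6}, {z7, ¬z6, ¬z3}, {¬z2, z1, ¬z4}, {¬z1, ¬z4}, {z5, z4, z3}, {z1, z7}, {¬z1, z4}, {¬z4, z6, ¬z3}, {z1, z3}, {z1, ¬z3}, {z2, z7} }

Case z7 = False:
(z1) alone gives z1 = True.
(¬z4) alone gives z4 = False.
Now (z4) is unsatisfied and unit — conflict.
That branch fails; take z7 = True instead.
(z5) alone gives z5 = True.
(¬z6) alone gives z6 = False.
Case z1 = True:
(¬z4) alone gives z4 = False.
Now (z4) is unsatisfied and unit — conflict.
That branch fails; take z1 = False instead.
(¬z3) alone gives z3 = False.
Now (z3) is unsatisfied and unit — conflict.
Both values of z1 lead to a conflict.
Both values of z7 lead to a conflict.
No assignment satisfies every clause.

No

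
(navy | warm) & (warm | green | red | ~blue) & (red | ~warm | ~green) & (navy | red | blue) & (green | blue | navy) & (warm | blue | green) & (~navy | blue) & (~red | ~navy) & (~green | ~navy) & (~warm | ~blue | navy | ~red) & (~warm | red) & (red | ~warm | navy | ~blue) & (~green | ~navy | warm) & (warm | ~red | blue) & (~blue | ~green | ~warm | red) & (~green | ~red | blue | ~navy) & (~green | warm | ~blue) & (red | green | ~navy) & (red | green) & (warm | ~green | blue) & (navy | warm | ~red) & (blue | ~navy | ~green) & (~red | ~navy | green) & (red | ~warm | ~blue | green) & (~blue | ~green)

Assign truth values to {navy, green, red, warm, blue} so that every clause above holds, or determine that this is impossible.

navy ↦ 0, green ↦ 1, red ↦ 1, warm ↦ 1, blue ↦ 0

Try navy = 0.
From the singleton clause (warm), warm = 1.
From the singleton clause (red), red = 1.
From the singleton clause (~blue), blue = 0.
From the singleton clause (green), green = 1.
This assignment satisfies each clause.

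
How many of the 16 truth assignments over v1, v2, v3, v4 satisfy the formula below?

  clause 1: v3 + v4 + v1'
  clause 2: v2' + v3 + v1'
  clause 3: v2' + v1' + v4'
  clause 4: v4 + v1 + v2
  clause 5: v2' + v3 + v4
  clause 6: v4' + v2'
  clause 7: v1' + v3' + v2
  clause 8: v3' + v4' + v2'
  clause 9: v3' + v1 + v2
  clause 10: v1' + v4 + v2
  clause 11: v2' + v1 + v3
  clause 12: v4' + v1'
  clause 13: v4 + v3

3

There are 2^4 = 16 truth assignments over (v1, v2, v3, v4).
Split on v2. With v2 = 1, the clauses containing v2 are satisfied and v2' drops from the rest; 2 of the 2^3 = 8 assignments to the other variables satisfy what remains.
With v2 = 0, by the same count on the reduced clause set, 1 assignment works.
(One model: v1=F, v2=F, v3=F, v4=T.)
Total: 2 + 1 = 3.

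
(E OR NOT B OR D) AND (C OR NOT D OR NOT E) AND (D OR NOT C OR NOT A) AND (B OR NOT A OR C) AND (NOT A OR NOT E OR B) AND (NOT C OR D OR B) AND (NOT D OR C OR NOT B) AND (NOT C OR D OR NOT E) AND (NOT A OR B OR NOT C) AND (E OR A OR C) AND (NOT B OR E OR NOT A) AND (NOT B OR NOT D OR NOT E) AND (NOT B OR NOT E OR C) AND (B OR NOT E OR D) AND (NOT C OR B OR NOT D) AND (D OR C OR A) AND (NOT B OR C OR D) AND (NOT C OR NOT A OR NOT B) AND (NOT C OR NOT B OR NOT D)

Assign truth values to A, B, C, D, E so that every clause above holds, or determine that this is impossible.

UNSATISFIABLE

Try E = true.
Try C = true.
The clause (D) is unit, so D = true.
The clause (NOT B) is unit, so B = false.
That conflicts with the unit clause (B).
That branch fails; take C = false instead.
The clause (NOT D) is unit, so D = false.
The clause (NOT B) is unit, so B = false.
That conflicts with the unit clause (B).
Both values of C lead to a conflict.
That branch fails; take E = false instead.
Try B = false.
Try A = false.
The clause (C) is unit, so C = true.
The clause (D) is unit, so D = true.
That conflicts with the unit clause (NOT D).
That branch fails; take A = true instead.
The clause (C) is unit, so C = true.
That conflicts with the unit clause (NOT C).
Both values of A lead to a conflict.
That branch fails; take B = true instead.
The clause (D) is unit, so D = true.
The clause (C) is unit, so C = true.
That conflicts with the unit clause (NOT C).
Both values of B lead to a conflict.
Both values of E lead to a conflict.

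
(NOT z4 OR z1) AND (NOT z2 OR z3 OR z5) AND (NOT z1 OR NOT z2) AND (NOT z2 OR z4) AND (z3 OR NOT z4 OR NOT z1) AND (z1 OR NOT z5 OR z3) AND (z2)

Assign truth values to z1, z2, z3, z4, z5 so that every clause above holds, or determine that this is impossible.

UNSATISFIABLE

(z2) alone gives z2 = true.
(NOT z1) alone gives z1 = false.
(NOT z4) alone gives z4 = false.
Now (z4) is unsatisfied and unit — conflict.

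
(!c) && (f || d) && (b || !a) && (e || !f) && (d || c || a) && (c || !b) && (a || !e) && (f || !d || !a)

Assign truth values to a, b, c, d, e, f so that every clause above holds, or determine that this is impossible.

From the singleton clause (!c), c = false.
From the singleton clause (!b), b = false.
From the singleton clause (!a), a = false.
From the singleton clause (d), d = true.
From the singleton clause (!e), e = false.
From the singleton clause (!f), f = false.
Every clause now holds.

a=false; b=false; c=false; d=true; e=false; f=false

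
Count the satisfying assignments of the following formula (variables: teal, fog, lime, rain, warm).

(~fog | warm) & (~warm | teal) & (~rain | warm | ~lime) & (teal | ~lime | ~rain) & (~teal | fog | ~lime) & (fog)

There are 2^5 = 32 truth assignments over (teal, fog, lime, rain, warm).
Split on warm. With warm = 1, the clauses containing warm are satisfied and ~warm drops from the rest; 4 of the 2^4 = 16 assignments to the other variables satisfy what remains.
With warm = 0, by the same count on the reduced clause set, 0 assignments work.
(One model: teal=T, fog=T, lime=F, rain=F, warm=T.)
Total: 4 + 0 = 4.

4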